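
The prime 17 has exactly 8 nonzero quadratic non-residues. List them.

Square k = 1,…,8 (k and 17−k give the same square):
1²=1, 2²=4, 3²=9, 4²=16, 5²≡8, 6²≡2, 7²≡15, 8²≡13 (mod 17).
The residues are {1, 2, 4, 8, 9, 13, 15, 16}; the non-residues are the remaining 8 nonzero classes.

3 5 6 7 10 11 12 14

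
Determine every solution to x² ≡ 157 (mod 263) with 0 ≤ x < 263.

Since 263 ≡ 3 (mod 4), a square root of 157 is 157^((263+1)/4) = 157^66 mod 263.
Repeated squaring: 157^2≡190, 157^4≡69, 157^8≡27, 157^16≡203, 157^32≡181, 157^64≡149 (mod 263).
157^66 = 157^(64+2) ≡ 169 (mod 263).
Check: 169² = 28561 ≡ 157 (mod 263). The two roots are 94 and 169.

94, 169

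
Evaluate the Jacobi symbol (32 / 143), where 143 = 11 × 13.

1

Pull out 2^5: since 143 ≡ 7 (mod 8), (2/143) = +1, so (2/143)^5 = +1.
Reached (1/143) = 1. Collecting the sign flips along the way, the symbol is +1.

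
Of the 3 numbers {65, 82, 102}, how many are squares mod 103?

1

(65/103) = -1 → non-residue.
(82/103) = +1 → QR.
(102/103) = -1 → non-residue.
Total quadratic residues among the 3: 1.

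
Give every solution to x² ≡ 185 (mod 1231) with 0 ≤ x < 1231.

Since 1231 ≡ 3 (mod 4), a square root of 185 is 185^((1231+1)/4) = 185^308 mod 1231.
Repeated squaring: 185^2≡988, 185^4≡1192, 185^8≡290, 185^16≡392, 185^32≡1020, 185^64≡205, 185^128≡171, 185^256≡928 (mod 1231).
185^308 = 185^(256+32+16+4) ≡ 141 (mod 1231).
Check: 141² = 19881 ≡ 185 (mod 1231). The two roots are 141 and 1090.

141, 1090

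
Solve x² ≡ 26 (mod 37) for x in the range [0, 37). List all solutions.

10, 27

37 ≡ 1 (mod 4), so we find a root by search.
Trying successive values, 10² = 100 ≡ 26 (mod 37). The other root is 37 − 10 = 27.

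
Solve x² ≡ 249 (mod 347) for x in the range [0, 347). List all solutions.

Since 347 ≡ 3 (mod 4), a square root of 249 is 249^((347+1)/4) = 249^87 mod 347.
Repeated squaring: 249^2≡235, 249^4≡52, 249^8≡275, 249^16≡326, 249^32≡94, 249^64≡161 (mod 347).
249^87 = 249^(64+16+4+2+1) ≡ 292 (mod 347).
Check: 292² = 85264 ≡ 249 (mod 347). The two roots are 55 and 292.

55, 292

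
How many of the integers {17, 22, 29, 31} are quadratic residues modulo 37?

0

(17/37) = -1 → non-residue.
(22/37) = -1 → non-residue.
(29/37) = -1 → non-residue.
(31/37) = -1 → non-residue.
Total quadratic residues among the 4: 0.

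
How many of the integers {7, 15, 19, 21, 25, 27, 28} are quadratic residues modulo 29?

(7/29) = +1 → QR.
(15/29) = -1 → non-residue.
(19/29) = -1 → non-residue.
(21/29) = -1 → non-residue.
(25/29) = +1 → QR.
(27/29) = -1 → non-residue.
(28/29) = +1 → QR.
Total quadratic residues among the 7: 3.

3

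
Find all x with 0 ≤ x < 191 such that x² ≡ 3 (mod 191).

24, 167

Since 191 ≡ 3 (mod 4), a square root of 3 is 3^((191+1)/4) = 3^48 mod 191.
Repeated squaring: 3^2≡9, 3^4≡81, 3^8≡67, 3^16≡96, 3^32≡48 (mod 191).
3^48 = 3^(32+16) ≡ 24 (mod 191).
Check: 24² = 576 ≡ 3 (mod 191). The two roots are 24 and 167.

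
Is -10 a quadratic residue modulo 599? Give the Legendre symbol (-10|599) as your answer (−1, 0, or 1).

-1

First reduce: -10 ≡ 589 (mod 599).
Reciprocity: 589 ≡ 1 and 599 ≡ 3 (mod 4), so (589/599) = +(599/589).
Reduce top mod 589: now compute (10/589).
Pull out 2: since 589 ≡ 5 (mod 8), (2/589) = -1.
Reciprocity: 5 ≡ 1 and 589 ≡ 1 (mod 4), so (5/589) = +(589/5).
Reduce top mod 5: now compute (4/5).
Pull out 2^2: since 5 ≡ 5 (mod 8), (2/5) = -1, so (2/5)^2 = +1.
Reached (1/5) = 1. Collecting the sign flips along the way, the symbol is -1.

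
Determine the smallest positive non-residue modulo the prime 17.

(2/17) = +1, so 2 is a residue.
(3/17) = −1, so 3 is the smallest positive non-residue mod 17.

3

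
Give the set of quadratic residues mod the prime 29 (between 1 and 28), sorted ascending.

1 4 5 6 7 9 13 16 20 22 23 24 25 28

Square k = 1,…,14 (k and 29−k give the same square):
1²=1, 2²=4, 3²=9, 4²=16, 5²=25, 6²≡7, 7²≡20, 8²≡6, 9²≡23, 10²≡13, 11²≡5, 12²≡28, 13²≡24, 14²≡22 (mod 29).
So the quadratic residues mod 29 are {1, 4, 5, 6, 7, 9, 13, 16, 20, 22, 23, 24, 25, 28}.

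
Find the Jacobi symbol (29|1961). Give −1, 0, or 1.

-1

Reciprocity: 29 ≡ 1 and 1961 ≡ 1 (mod 4), so (29/1961) = +(1961/29).
Reduce top mod 29: now compute (18/29).
Pull out 2: since 29 ≡ 5 (mod 8), (2/29) = -1.
Reciprocity: 9 ≡ 1 and 29 ≡ 1 (mod 4), so (9/29) = +(29/9).
Reduce top mod 9: now compute (2/9).
Pull out 2: since 9 ≡ 1 (mod 8), (2/9) = +1.
Reached (1/9) = 1. Collecting the sign flips along the way, the symbol is -1.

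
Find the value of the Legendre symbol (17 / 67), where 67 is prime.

1

Reciprocity: 17 ≡ 1 and 67 ≡ 3 (mod 4), so (17/67) = +(67/17).
Reduce top mod 17: now compute (16/17).
Pull out 2^4: since 17 ≡ 1 (mod 8), (2/17) = +1, so (2/17)^4 = +1.
Reached (1/17) = 1. Collecting the sign flips along the way, the symbol is +1.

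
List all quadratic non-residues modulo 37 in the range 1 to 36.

Square k = 1,…,18 (k and 37−k give the same square):
1²=1, 2²=4, 3²=9, 4²=16, 5²=25, 6²=36, 7²≡12, 8²≡27, 9²≡7, 10²≡26, 11²≡10, 12²≡33, 13²≡21, 14²≡11, 15²≡3, 16²≡34, 17²≡30, 18²≡28 (mod 37).
The residues are {1, 3, 4, 7, 9, 10, 11, 12, 16, 21, 25, 26, 27, 28, 30, 33, 34, 36}; the non-residues are the remaining 18 nonzero classes.

2, 5, 6, 8, 13, 14, 15, 17, 18, 19, 20, 22, 23, 24, 29, 31, 32, 35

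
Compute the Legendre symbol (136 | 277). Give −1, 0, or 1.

Pull out 2^3: since 277 ≡ 5 (mod 8), (2/277) = -1, so (2/277)^3 = -1.
Reciprocity: 17 ≡ 1 and 277 ≡ 1 (mod 4), so (17/277) = +(277/17).
Reduce top mod 17: now compute (5/17).
Reciprocity: 5 ≡ 1 and 17 ≡ 1 (mod 4), so (5/17) = +(17/5).
Reduce top mod 5: now compute (2/5).
Pull out 2: since 5 ≡ 5 (mod 8), (2/5) = -1.
Reached (1/5) = 1. Collecting the sign flips along the way, the symbol is +1.

1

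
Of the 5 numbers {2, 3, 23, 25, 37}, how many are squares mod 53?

2

(2/53) = -1 → non-residue.
(3/53) = -1 → non-residue.
(23/53) = -1 → non-residue.
(25/53) = +1 → QR.
(37/53) = +1 → QR.
Total quadratic residues among the 5: 2.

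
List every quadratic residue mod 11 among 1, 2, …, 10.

1 3 4 5 9

Square k = 1,…,5 (k and 11−k give the same square):
1²=1, 2²=4, 3²=9, 4²≡5, 5²≡3 (mod 11).
So the quadratic residues mod 11 are {1, 3, 4, 5, 9}.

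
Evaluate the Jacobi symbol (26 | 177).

Pull out 2: since 177 ≡ 1 (mod 8), (2/177) = +1.
Reciprocity: 13 ≡ 1 and 177 ≡ 1 (mod 4), so (13/177) = +(177/13).
Reduce top mod 13: now compute (8/13).
Pull out 2^3: since 13 ≡ 5 (mod 8), (2/13) = -1, so (2/13)^3 = -1.
Reached (1/13) = 1. Collecting the sign flips along the way, the symbol is -1.

-1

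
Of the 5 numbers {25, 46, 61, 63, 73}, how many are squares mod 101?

(25/101) = +1 → QR.
(46/101) = -1 → non-residue.
(61/101) = -1 → non-residue.
(63/101) = -1 → non-residue.
(73/101) = -1 → non-residue.
Total quadratic residues among the 5: 1.

1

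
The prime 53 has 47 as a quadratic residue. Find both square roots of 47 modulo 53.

10, 43

53 ≡ 1 (mod 4), so we find a root by search.
Trying successive values, 10² = 100 ≡ 47 (mod 53). The other root is 53 − 10 = 43.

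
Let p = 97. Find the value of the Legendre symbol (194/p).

0

First reduce: 194 ≡ 0 (mod 97).
Top reduces to 0: gcd > 1, so the symbol is 0.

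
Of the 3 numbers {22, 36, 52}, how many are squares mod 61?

(22/61) = +1 → QR.
(36/61) = +1 → QR.
(52/61) = +1 → QR.
Total quadratic residues among the 3: 3.

3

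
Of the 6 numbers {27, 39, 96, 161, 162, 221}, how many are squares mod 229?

2

(27/229) = +1 → QR.
(39/229) = -1 → non-residue.
(96/229) = -1 → non-residue.
(161/229) = +1 → QR.
(162/229) = -1 → non-residue.
(221/229) = -1 → non-residue.
Total quadratic residues among the 6: 2.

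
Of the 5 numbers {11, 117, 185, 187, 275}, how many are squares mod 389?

(11/389) = +1 → QR.
(117/389) = +1 → QR.
(185/389) = -1 → non-residue.
(187/389) = +1 → QR.
(275/389) = +1 → QR.
Total quadratic residues among the 5: 4.

4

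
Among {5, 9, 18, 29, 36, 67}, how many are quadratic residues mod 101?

3

(5/101) = +1 → QR.
(9/101) = +1 → QR.
(18/101) = -1 → non-residue.
(29/101) = -1 → non-residue.
(36/101) = +1 → QR.
(67/101) = -1 → non-residue.
Total quadratic residues among the 6: 3.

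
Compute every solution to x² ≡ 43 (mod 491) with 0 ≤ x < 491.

Since 491 ≡ 3 (mod 4), a square root of 43 is 43^((491+1)/4) = 43^123 mod 491.
Repeated squaring: 43^2≡376, 43^4≡459, 43^8≡42, 43^16≡291, 43^32≡229, 43^64≡395 (mod 491).
43^123 = 43^(64+32+16+8+2+1) ≡ 176 (mod 491).
Check: 176² = 30976 ≡ 43 (mod 491). The two roots are 176 and 315.

176, 315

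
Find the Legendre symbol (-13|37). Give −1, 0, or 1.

Euler's criterion: (-13/37) ≡ 24^18 (mod 37).
24^2 ≡ 21 (mod 37)
24^4 ≡ 34 (mod 37)
24^8 ≡ 9 (mod 37)
24^16 ≡ 7 (mod 37)
24^18 = 24^(16+2) ≡ 36 (mod 37).
Result is 36 ≡ −1, so (-13/37) = −1.

-1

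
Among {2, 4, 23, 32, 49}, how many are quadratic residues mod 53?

(2/53) = -1 → non-residue.
(4/53) = +1 → QR.
(23/53) = -1 → non-residue.
(32/53) = -1 → non-residue.
(49/53) = +1 → QR.
Total quadratic residues among the 5: 2.

2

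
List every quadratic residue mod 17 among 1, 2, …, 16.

1 2 4 8 9 13 15 16

Square k = 1,…,8 (k and 17−k give the same square):
1²=1, 2²=4, 3²=9, 4²=16, 5²≡8, 6²≡2, 7²≡15, 8²≡13 (mod 17).
So the quadratic residues mod 17 are {1, 2, 4, 8, 9, 13, 15, 16}.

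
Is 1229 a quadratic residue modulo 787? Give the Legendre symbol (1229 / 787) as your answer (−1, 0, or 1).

Euler's criterion: (1229/787) ≡ 442^393 (mod 787).
442^2 ≡ 188 (mod 787)
442^4 ≡ 716 (mod 787)
442^8 ≡ 319 (mod 787)
442^16 ≡ 238 (mod 787)
442^32 ≡ 767 (mod 787)
442^64 ≡ 400 (mod 787)
442^128 ≡ 239 (mod 787)
442^256 ≡ 457 (mod 787)
442^393 = 442^(256+128+8+1) ≡ 786 (mod 787).
Result is 786 ≡ −1, so (1229/787) = −1.

-1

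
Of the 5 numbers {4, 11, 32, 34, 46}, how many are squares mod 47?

(4/47) = +1 → QR.
(11/47) = -1 → non-residue.
(32/47) = +1 → QR.
(34/47) = +1 → QR.
(46/47) = -1 → non-residue.
Total quadratic residues among the 5: 3.

3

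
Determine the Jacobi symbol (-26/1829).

-1

First reduce: -26 ≡ 1803 (mod 1829).
Reciprocity: 1803 ≡ 3 and 1829 ≡ 1 (mod 4), so (1803/1829) = +(1829/1803).
Reduce top mod 1803: now compute (26/1803).
Pull out 2: since 1803 ≡ 3 (mod 8), (2/1803) = -1.
Reciprocity: 13 ≡ 1 and 1803 ≡ 3 (mod 4), so (13/1803) = +(1803/13).
Reduce top mod 13: now compute (9/13).
Reciprocity: 9 ≡ 1 and 13 ≡ 1 (mod 4), so (9/13) = +(13/9).
Reduce top mod 9: now compute (4/9).
Pull out 2^2: since 9 ≡ 1 (mod 8), (2/9) = +1, so (2/9)^2 = +1.
Reached (1/9) = 1. Collecting the sign flips along the way, the symbol is -1.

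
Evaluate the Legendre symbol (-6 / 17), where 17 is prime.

-1

Euler's criterion: (-6/17) ≡ 11^8 (mod 17).
11^2 ≡ 2 (mod 17)
11^4 ≡ 4 (mod 17)
11^8 ≡ 16 (mod 17)
11^8 = 11^(8) ≡ 16 (mod 17).
Result is 16 ≡ −1, so (-6/17) = −1.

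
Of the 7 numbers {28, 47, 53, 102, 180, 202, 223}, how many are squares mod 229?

3

(28/229) = -1 → non-residue.
(47/229) = -1 → non-residue.
(53/229) = +1 → QR.
(102/229) = -1 → non-residue.
(180/229) = +1 → QR.
(202/229) = +1 → QR.
(223/229) = -1 → non-residue.
Total quadratic residues among the 7: 3.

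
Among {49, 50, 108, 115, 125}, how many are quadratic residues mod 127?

3

(49/127) = +1 → QR.
(50/127) = +1 → QR.
(108/127) = -1 → non-residue.
(115/127) = +1 → QR.
(125/127) = -1 → non-residue.
Total quadratic residues among the 5: 3.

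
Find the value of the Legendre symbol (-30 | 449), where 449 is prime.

-1

First reduce: -30 ≡ 419 (mod 449).
Reciprocity: 419 ≡ 3 and 449 ≡ 1 (mod 4), so (419/449) = +(449/419).
Reduce top mod 419: now compute (30/419).
Pull out 2: since 419 ≡ 3 (mod 8), (2/419) = -1.
Reciprocity: 15 ≡ 3 and 419 ≡ 3 (mod 4), so (15/419) = −(419/15).
Reduce top mod 15: now compute (14/15).
Pull out 2: since 15 ≡ 7 (mod 8), (2/15) = +1.
Reciprocity: 7 ≡ 3 and 15 ≡ 3 (mod 4), so (7/15) = −(15/7).
Reduce top mod 7: now compute (1/7).
Reached (1/7) = 1. Collecting the sign flips along the way, the symbol is -1.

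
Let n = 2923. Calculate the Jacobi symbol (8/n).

-1

Pull out 2^3: since 2923 ≡ 3 (mod 8), (2/2923) = -1, so (2/2923)^3 = -1.
Reached (1/2923) = 1. Collecting the sign flips along the way, the symbol is -1.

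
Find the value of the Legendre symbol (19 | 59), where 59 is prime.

1

Euler's criterion: (19/59) ≡ 19^29 (mod 59).
19^2 ≡ 7 (mod 59)
19^4 ≡ 49 (mod 59)
19^8 ≡ 41 (mod 59)
19^16 ≡ 29 (mod 59)
19^29 = 19^(16+8+4+1) ≡ 1 (mod 59).
Result is 1, so (19/59) = 1.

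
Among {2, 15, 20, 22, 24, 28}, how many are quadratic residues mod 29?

4

(2/29) = -1 → non-residue.
(15/29) = -1 → non-residue.
(20/29) = +1 → QR.
(22/29) = +1 → QR.
(24/29) = +1 → QR.
(28/29) = +1 → QR.
Total quadratic residues among the 6: 4.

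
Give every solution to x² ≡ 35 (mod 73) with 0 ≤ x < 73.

73 ≡ 1 (mod 4), so we find a root by search.
Trying successive values, 20² = 400 ≡ 35 (mod 73). The other root is 73 − 20 = 53.

20, 53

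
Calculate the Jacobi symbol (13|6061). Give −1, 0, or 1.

1

Reciprocity: 13 ≡ 1 and 6061 ≡ 1 (mod 4), so (13/6061) = +(6061/13).
Reduce top mod 13: now compute (3/13).
Reciprocity: 3 ≡ 3 and 13 ≡ 1 (mod 4), so (3/13) = +(13/3).
Reduce top mod 3: now compute (1/3).
Reached (1/3) = 1. Collecting the sign flips along the way, the symbol is +1.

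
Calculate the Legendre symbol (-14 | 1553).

First reduce: -14 ≡ 1539 (mod 1553).
Reciprocity: 1539 ≡ 3 and 1553 ≡ 1 (mod 4), so (1539/1553) = +(1553/1539).
Reduce top mod 1539: now compute (14/1539).
Pull out 2: since 1539 ≡ 3 (mod 8), (2/1539) = -1.
Reciprocity: 7 ≡ 3 and 1539 ≡ 3 (mod 4), so (7/1539) = −(1539/7).
Reduce top mod 7: now compute (6/7).
Pull out 2: since 7 ≡ 7 (mod 8), (2/7) = +1.
Reciprocity: 3 ≡ 3 and 7 ≡ 3 (mod 4), so (3/7) = −(7/3).
Reduce top mod 3: now compute (1/3).
Reached (1/3) = 1. Collecting the sign flips along the way, the symbol is -1.

-1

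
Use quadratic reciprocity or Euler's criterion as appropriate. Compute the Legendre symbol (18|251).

Pull out 2: since 251 ≡ 3 (mod 8), (2/251) = -1.
Reciprocity: 9 ≡ 1 and 251 ≡ 3 (mod 4), so (9/251) = +(251/9).
Reduce top mod 9: now compute (8/9).
Pull out 2^3: since 9 ≡ 1 (mod 8), (2/9) = +1, so (2/9)^3 = +1.
Reached (1/9) = 1. Collecting the sign flips along the way, the symbol is -1.

-1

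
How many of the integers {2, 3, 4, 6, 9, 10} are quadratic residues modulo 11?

(2/11) = -1 → non-residue.
(3/11) = +1 → QR.
(4/11) = +1 → QR.
(6/11) = -1 → non-residue.
(9/11) = +1 → QR.
(10/11) = -1 → non-residue.
Total quadratic residues among the 6: 3.

3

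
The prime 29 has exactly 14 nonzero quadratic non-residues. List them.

Square k = 1,…,14 (k and 29−k give the same square):
1²=1, 2²=4, 3²=9, 4²=16, 5²=25, 6²≡7, 7²≡20, 8²≡6, 9²≡23, 10²≡13, 11²≡5, 12²≡28, 13²≡24, 14²≡22 (mod 29).
The residues are {1, 4, 5, 6, 7, 9, 13, 16, 20, 22, 23, 24, 25, 28}; the non-residues are the remaining 14 nonzero classes.

2 3 8 10 11 12 14 15 17 18 19 21 26 27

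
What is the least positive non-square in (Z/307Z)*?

(2/307) = −1, so 2 is the smallest positive non-residue mod 307.

2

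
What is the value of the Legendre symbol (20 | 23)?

Pull out 2^2: since 23 ≡ 7 (mod 8), (2/23) = +1, so (2/23)^2 = +1.
Reciprocity: 5 ≡ 1 and 23 ≡ 3 (mod 4), so (5/23) = +(23/5).
Reduce top mod 5: now compute (3/5).
Reciprocity: 3 ≡ 3 and 5 ≡ 1 (mod 4), so (3/5) = +(5/3).
Reduce top mod 3: now compute (2/3).
Pull out 2: since 3 ≡ 3 (mod 8), (2/3) = -1.
Reached (1/3) = 1. Collecting the sign flips along the way, the symbol is -1.

-1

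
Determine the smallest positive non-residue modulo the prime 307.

2

(2/307) = −1, so 2 is the smallest positive non-residue mod 307.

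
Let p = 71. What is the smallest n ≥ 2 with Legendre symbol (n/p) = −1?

7

(2/71) = +1, so 2 is a residue.
(3/71) = +1, so 3 is a residue.
(4/71) = +1, so 4 is a residue.
(5/71) = +1, so 5 is a residue.
(6/71) = +1, so 6 is a residue.
(7/71) = −1, so 7 is the smallest positive non-residue mod 71.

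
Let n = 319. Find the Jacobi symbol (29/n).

0

Reciprocity: 29 ≡ 1 and 319 ≡ 3 (mod 4), so (29/319) = +(319/29).
Reduce top mod 29: now compute (0/29).
Top reduces to 0: gcd > 1, so the symbol is 0.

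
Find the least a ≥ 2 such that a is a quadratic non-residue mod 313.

5

(2/313) = +1, so 2 is a residue.
(3/313) = +1, so 3 is a residue.
(4/313) = +1, so 4 is a residue.
(5/313) = −1, so 5 is the smallest positive non-residue mod 313.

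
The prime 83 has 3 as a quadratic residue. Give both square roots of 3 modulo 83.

13, 70

Since 83 ≡ 3 (mod 4), a square root of 3 is 3^((83+1)/4) = 3^21 mod 83.
Repeated squaring: 3^2≡9, 3^4≡81, 3^8≡4, 3^16≡16 (mod 83).
3^21 = 3^(16+4+1) ≡ 70 (mod 83).
Check: 70² = 4900 ≡ 3 (mod 83). The two roots are 13 and 70.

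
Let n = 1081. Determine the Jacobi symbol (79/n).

-1

Reciprocity: 79 ≡ 3 and 1081 ≡ 1 (mod 4), so (79/1081) = +(1081/79).
Reduce top mod 79: now compute (54/79).
Pull out 2: since 79 ≡ 7 (mod 8), (2/79) = +1.
Reciprocity: 27 ≡ 3 and 79 ≡ 3 (mod 4), so (27/79) = −(79/27).
Reduce top mod 27: now compute (25/27).
Reciprocity: 25 ≡ 1 and 27 ≡ 3 (mod 4), so (25/27) = +(27/25).
Reduce top mod 25: now compute (2/25).
Pull out 2: since 25 ≡ 1 (mod 8), (2/25) = +1.
Reached (1/25) = 1. Collecting the sign flips along the way, the symbol is -1.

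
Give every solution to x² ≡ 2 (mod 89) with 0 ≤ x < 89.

89 ≡ 1 (mod 4), so we find a root by search.
Trying successive values, 25² = 625 ≡ 2 (mod 89). The other root is 89 − 25 = 64.

25, 64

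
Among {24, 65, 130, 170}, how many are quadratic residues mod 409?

2

(24/409) = +1 → QR.
(65/409) = -1 → non-residue.
(130/409) = -1 → non-residue.
(170/409) = +1 → QR.
Total quadratic residues among the 4: 2.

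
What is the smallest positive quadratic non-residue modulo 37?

2

(2/37) = −1, so 2 is the smallest positive non-residue mod 37.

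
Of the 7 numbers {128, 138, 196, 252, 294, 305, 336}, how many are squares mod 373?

(128/373) = -1 → non-residue.
(138/373) = +1 → QR.
(196/373) = +1 → QR.
(252/373) = +1 → QR.
(294/373) = -1 → non-residue.
(305/373) = +1 → QR.
(336/373) = +1 → QR.
Total quadratic residues among the 7: 5.

5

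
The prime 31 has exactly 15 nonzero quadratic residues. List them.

1, 2, 4, 5, 7, 8, 9, 10, 14, 16, 18, 19, 20, 25, 28

Square k = 1,…,15 (k and 31−k give the same square):
1²=1, 2²=4, 3²=9, 4²=16, 5²=25, 6²≡5, 7²≡18, 8²≡2, 9²≡19, 10²≡7, 11²≡28, 12²≡20, 13²≡14, 14²≡10, 15²≡8 (mod 31).
So the quadratic residues mod 31 are {1, 2, 4, 5, 7, 8, 9, 10, 14, 16, 18, 19, 20, 25, 28}.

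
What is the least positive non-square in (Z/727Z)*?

(2/727) = +1, so 2 is a residue.
(3/727) = −1, so 3 is the smallest positive non-residue mod 727.

3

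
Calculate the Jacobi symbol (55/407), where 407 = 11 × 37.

Reciprocity: 55 ≡ 3 and 407 ≡ 3 (mod 4), so (55/407) = −(407/55).
Reduce top mod 55: now compute (22/55).
Pull out 2: since 55 ≡ 7 (mod 8), (2/55) = +1.
Reciprocity: 11 ≡ 3 and 55 ≡ 3 (mod 4), so (11/55) = −(55/11).
Reduce top mod 11: now compute (0/11).
Top reduces to 0: gcd > 1, so the symbol is 0.

0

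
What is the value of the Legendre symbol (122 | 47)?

1

First reduce: 122 ≡ 28 (mod 47).
Pull out 2^2: since 47 ≡ 7 (mod 8), (2/47) = +1, so (2/47)^2 = +1.
Reciprocity: 7 ≡ 3 and 47 ≡ 3 (mod 4), so (7/47) = −(47/7).
Reduce top mod 7: now compute (5/7).
Reciprocity: 5 ≡ 1 and 7 ≡ 3 (mod 4), so (5/7) = +(7/5).
Reduce top mod 5: now compute (2/5).
Pull out 2: since 5 ≡ 5 (mod 8), (2/5) = -1.
Reached (1/5) = 1. Collecting the sign flips along the way, the symbol is +1.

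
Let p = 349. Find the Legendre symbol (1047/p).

0

First reduce: 1047 ≡ 0 (mod 349).
Top reduces to 0: gcd > 1, so the symbol is 0.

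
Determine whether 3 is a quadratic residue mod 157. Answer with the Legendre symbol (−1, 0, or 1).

1

Euler's criterion: (3/157) ≡ 3^78 (mod 157).
3^2 ≡ 9 (mod 157)
3^4 ≡ 81 (mod 157)
3^8 ≡ 124 (mod 157)
3^16 ≡ 147 (mod 157)
3^32 ≡ 100 (mod 157)
3^64 ≡ 109 (mod 157)
3^78 = 3^(64+8+4+2) ≡ 1 (mod 157).
Result is 1, so (3/157) = 1.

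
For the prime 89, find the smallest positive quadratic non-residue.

3

(2/89) = +1, so 2 is a residue.
(3/89) = −1, so 3 is the smallest positive non-residue mod 89.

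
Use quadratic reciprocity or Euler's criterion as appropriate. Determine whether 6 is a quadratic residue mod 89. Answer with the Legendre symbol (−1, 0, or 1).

-1

Euler's criterion: (6/89) ≡ 6^44 (mod 89).
6^2 ≡ 36 (mod 89)
6^4 ≡ 50 (mod 89)
6^8 ≡ 8 (mod 89)
6^16 ≡ 64 (mod 89)
6^32 ≡ 2 (mod 89)
6^44 = 6^(32+8+4) ≡ 88 (mod 89).
Result is 88 ≡ −1, so (6/89) = −1.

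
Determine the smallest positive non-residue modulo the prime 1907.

2

(2/1907) = −1, so 2 is the smallest positive non-residue mod 1907.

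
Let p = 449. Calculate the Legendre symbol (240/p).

-1

Pull out 2^4: since 449 ≡ 1 (mod 8), (2/449) = +1, so (2/449)^4 = +1.
Reciprocity: 15 ≡ 3 and 449 ≡ 1 (mod 4), so (15/449) = +(449/15).
Reduce top mod 15: now compute (14/15).
Pull out 2: since 15 ≡ 7 (mod 8), (2/15) = +1.
Reciprocity: 7 ≡ 3 and 15 ≡ 3 (mod 4), so (7/15) = −(15/7).
Reduce top mod 7: now compute (1/7).
Reached (1/7) = 1. Collecting the sign flips along the way, the symbol is -1.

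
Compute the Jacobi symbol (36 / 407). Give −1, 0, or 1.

1

Pull out 2^2: since 407 ≡ 7 (mod 8), (2/407) = +1, so (2/407)^2 = +1.
Reciprocity: 9 ≡ 1 and 407 ≡ 3 (mod 4), so (9/407) = +(407/9).
Reduce top mod 9: now compute (2/9).
Pull out 2: since 9 ≡ 1 (mod 8), (2/9) = +1.
Reached (1/9) = 1. Collecting the sign flips along the way, the symbol is +1.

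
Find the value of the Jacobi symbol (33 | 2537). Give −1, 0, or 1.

Reciprocity: 33 ≡ 1 and 2537 ≡ 1 (mod 4), so (33/2537) = +(2537/33).
Reduce top mod 33: now compute (29/33).
Reciprocity: 29 ≡ 1 and 33 ≡ 1 (mod 4), so (29/33) = +(33/29).
Reduce top mod 29: now compute (4/29).
Pull out 2^2: since 29 ≡ 5 (mod 8), (2/29) = -1, so (2/29)^2 = +1.
Reached (1/29) = 1. Collecting the sign flips along the way, the symbol is +1.

1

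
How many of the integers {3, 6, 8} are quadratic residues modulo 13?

1

(3/13) = +1 → QR.
(6/13) = -1 → non-residue.
(8/13) = -1 → non-residue.
Total quadratic residues among the 3: 1.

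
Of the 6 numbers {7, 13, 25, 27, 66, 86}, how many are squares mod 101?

2

(7/101) = -1 → non-residue.
(13/101) = +1 → QR.
(25/101) = +1 → QR.
(27/101) = -1 → non-residue.
(66/101) = -1 → non-residue.
(86/101) = -1 → non-residue.
Total quadratic residues among the 6: 2.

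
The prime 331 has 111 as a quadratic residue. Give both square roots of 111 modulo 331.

Since 331 ≡ 3 (mod 4), a square root of 111 is 111^((331+1)/4) = 111^83 mod 331.
Repeated squaring: 111^2≡74, 111^4≡180, 111^8≡293, 111^16≡120, 111^32≡167, 111^64≡85 (mod 331).
111^83 = 111^(64+16+2+1) ≡ 80 (mod 331).
Check: 80² = 6400 ≡ 111 (mod 331). The two roots are 80 and 251.

80, 251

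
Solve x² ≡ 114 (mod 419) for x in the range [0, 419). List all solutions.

47, 372

Since 419 ≡ 3 (mod 4), a square root of 114 is 114^((419+1)/4) = 114^105 mod 419.
Repeated squaring: 114^2≡7, 114^4≡49, 114^8≡306, 114^16≡199, 114^32≡215, 114^64≡135 (mod 419).
114^105 = 114^(64+32+8+1) ≡ 47 (mod 419).
Check: 47² = 2209 ≡ 114 (mod 419). The two roots are 47 and 372.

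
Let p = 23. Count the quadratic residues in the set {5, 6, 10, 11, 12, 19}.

(5/23) = -1 → non-residue.
(6/23) = +1 → QR.
(10/23) = -1 → non-residue.
(11/23) = -1 → non-residue.
(12/23) = +1 → QR.
(19/23) = -1 → non-residue.
Total quadratic residues among the 6: 2.

2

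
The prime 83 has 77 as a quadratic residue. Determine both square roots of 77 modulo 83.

Since 83 ≡ 3 (mod 4), a square root of 77 is 77^((83+1)/4) = 77^21 mod 83.
Repeated squaring: 77^2≡36, 77^4≡51, 77^8≡28, 77^16≡37 (mod 83).
77^21 = 77^(16+4+1) ≡ 49 (mod 83).
Check: 49² = 2401 ≡ 77 (mod 83). The two roots are 34 and 49.

34, 49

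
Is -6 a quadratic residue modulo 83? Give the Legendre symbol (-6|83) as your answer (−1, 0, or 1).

First reduce: -6 ≡ 77 (mod 83).
Reciprocity: 77 ≡ 1 and 83 ≡ 3 (mod 4), so (77/83) = +(83/77).
Reduce top mod 77: now compute (6/77).
Pull out 2: since 77 ≡ 5 (mod 8), (2/77) = -1.
Reciprocity: 3 ≡ 3 and 77 ≡ 1 (mod 4), so (3/77) = +(77/3).
Reduce top mod 3: now compute (2/3).
Pull out 2: since 3 ≡ 3 (mod 8), (2/3) = -1.
Reached (1/3) = 1. Collecting the sign flips along the way, the symbol is +1.

1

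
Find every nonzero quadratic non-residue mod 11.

2,6,7,8,10

Square k = 1,…,5 (k and 11−k give the same square):
1²=1, 2²=4, 3²=9, 4²≡5, 5²≡3 (mod 11).
The residues are {1, 3, 4, 5, 9}; the non-residues are the remaining 5 nonzero classes.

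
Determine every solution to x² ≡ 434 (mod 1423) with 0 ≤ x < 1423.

Since 1423 ≡ 3 (mod 4), a square root of 434 is 434^((1423+1)/4) = 434^356 mod 1423.
Repeated squaring: 434^2≡520, 434^4≡30, 434^8≡900, 434^16≡313, 434^32≡1205, 434^64≡565, 434^128≡473, 434^256≡318 (mod 1423).
434^356 = 434^(256+64+32+4) ≡ 450 (mod 1423).
Check: 450² = 202500 ≡ 434 (mod 1423). The two roots are 450 and 973.

450, 973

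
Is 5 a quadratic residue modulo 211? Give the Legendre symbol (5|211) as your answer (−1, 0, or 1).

Reciprocity: 5 ≡ 1 and 211 ≡ 3 (mod 4), so (5/211) = +(211/5).
Reduce top mod 5: now compute (1/5).
Reached (1/5) = 1. Collecting the sign flips along the way, the symbol is +1.

1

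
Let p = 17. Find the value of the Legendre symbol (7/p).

-1

Reciprocity: 7 ≡ 3 and 17 ≡ 1 (mod 4), so (7/17) = +(17/7).
Reduce top mod 7: now compute (3/7).
Reciprocity: 3 ≡ 3 and 7 ≡ 3 (mod 4), so (3/7) = −(7/3).
Reduce top mod 3: now compute (1/3).
Reached (1/3) = 1. Collecting the sign flips along the way, the symbol is -1.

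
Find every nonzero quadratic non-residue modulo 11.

2,6,7,8,10

Square k = 1,…,5 (k and 11−k give the same square):
1²=1, 2²=4, 3²=9, 4²≡5, 5²≡3 (mod 11).
The residues are {1, 3, 4, 5, 9}; the non-residues are the remaining 5 nonzero classes.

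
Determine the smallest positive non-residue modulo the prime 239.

(2/239) = +1, so 2 is a residue.
(3/239) = +1, so 3 is a residue.
(4/239) = +1, so 4 is a residue.
(5/239) = +1, so 5 is a residue.
(6/239) = +1, so 6 is a residue.
(7/239) = −1, so 7 is the smallest positive non-residue mod 239.

7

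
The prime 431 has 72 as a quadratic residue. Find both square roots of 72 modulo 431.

Since 431 ≡ 3 (mod 4), a square root of 72 is 72^((431+1)/4) = 72^108 mod 431.
Repeated squaring: 72^2≡12, 72^4≡144, 72^8≡48, 72^16≡149, 72^32≡220, 72^64≡128 (mod 431).
72^108 = 72^(64+32+8+4) ≡ 165 (mod 431).
Check: 165² = 27225 ≡ 72 (mod 431). The two roots are 165 and 266.

165, 266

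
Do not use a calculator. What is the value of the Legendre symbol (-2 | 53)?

Euler's criterion: (-2/53) ≡ 51^26 (mod 53).
51^2 ≡ 4 (mod 53)
51^4 ≡ 16 (mod 53)
51^8 ≡ 44 (mod 53)
51^16 ≡ 28 (mod 53)
51^26 = 51^(16+8+2) ≡ 52 (mod 53).
Result is 52 ≡ −1, so (-2/53) = −1.

-1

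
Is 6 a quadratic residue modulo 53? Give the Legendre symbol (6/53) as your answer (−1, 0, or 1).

1

Pull out 2: since 53 ≡ 5 (mod 8), (2/53) = -1.
Reciprocity: 3 ≡ 3 and 53 ≡ 1 (mod 4), so (3/53) = +(53/3).
Reduce top mod 3: now compute (2/3).
Pull out 2: since 3 ≡ 3 (mod 8), (2/3) = -1.
Reached (1/3) = 1. Collecting the sign flips along the way, the symbol is +1.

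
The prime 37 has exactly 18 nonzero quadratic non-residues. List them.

Square k = 1,…,18 (k and 37−k give the same square):
1²=1, 2²=4, 3²=9, 4²=16, 5²=25, 6²=36, 7²≡12, 8²≡27, 9²≡7, 10²≡26, 11²≡10, 12²≡33, 13²≡21, 14²≡11, 15²≡3, 16²≡34, 17²≡30, 18²≡28 (mod 37).
The residues are {1, 3, 4, 7, 9, 10, 11, 12, 16, 21, 25, 26, 27, 28, 30, 33, 34, 36}; the non-residues are the remaining 18 nonzero classes.

2,5,6,8,13,14,15,17,18,19,20,22,23,24,29,31,32,35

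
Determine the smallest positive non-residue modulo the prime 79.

(2/79) = +1, so 2 is a residue.
(3/79) = −1, so 3 is the smallest positive non-residue mod 79.

3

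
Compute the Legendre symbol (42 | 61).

Euler's criterion: (42/61) ≡ 42^30 (mod 61).
42^2 ≡ 56 (mod 61)
42^4 ≡ 25 (mod 61)
42^8 ≡ 15 (mod 61)
42^16 ≡ 42 (mod 61)
42^30 = 42^(16+8+4+2) ≡ 1 (mod 61).
Result is 1, so (42/61) = 1.

1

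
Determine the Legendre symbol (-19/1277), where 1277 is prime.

First reduce: -19 ≡ 1258 (mod 1277).
Pull out 2: since 1277 ≡ 5 (mod 8), (2/1277) = -1.
Reciprocity: 629 ≡ 1 and 1277 ≡ 1 (mod 4), so (629/1277) = +(1277/629).
Reduce top mod 629: now compute (19/629).
Reciprocity: 19 ≡ 3 and 629 ≡ 1 (mod 4), so (19/629) = +(629/19).
Reduce top mod 19: now compute (2/19).
Pull out 2: since 19 ≡ 3 (mod 8), (2/19) = -1.
Reached (1/19) = 1. Collecting the sign flips along the way, the symbol is +1.

1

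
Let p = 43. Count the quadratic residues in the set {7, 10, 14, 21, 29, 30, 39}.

3

(7/43) = -1 → non-residue.
(10/43) = +1 → QR.
(14/43) = +1 → QR.
(21/43) = +1 → QR.
(29/43) = -1 → non-residue.
(30/43) = -1 → non-residue.
(39/43) = -1 → non-residue.
Total quadratic residues among the 7: 3.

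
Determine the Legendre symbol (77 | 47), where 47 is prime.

First reduce: 77 ≡ 30 (mod 47).
Pull out 2: since 47 ≡ 7 (mod 8), (2/47) = +1.
Reciprocity: 15 ≡ 3 and 47 ≡ 3 (mod 4), so (15/47) = −(47/15).
Reduce top mod 15: now compute (2/15).
Pull out 2: since 15 ≡ 7 (mod 8), (2/15) = +1.
Reached (1/15) = 1. Collecting the sign flips along the way, the symbol is -1.

-1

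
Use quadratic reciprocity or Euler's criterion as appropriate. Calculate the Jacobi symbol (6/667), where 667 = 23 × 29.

1

Pull out 2: since 667 ≡ 3 (mod 8), (2/667) = -1.
Reciprocity: 3 ≡ 3 and 667 ≡ 3 (mod 4), so (3/667) = −(667/3).
Reduce top mod 3: now compute (1/3).
Reached (1/3) = 1. Collecting the sign flips along the way, the symbol is +1.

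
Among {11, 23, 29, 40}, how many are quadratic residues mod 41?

2

(11/41) = -1 → non-residue.
(23/41) = +1 → QR.
(29/41) = -1 → non-residue.
(40/41) = +1 → QR.
Total quadratic residues among the 4: 2.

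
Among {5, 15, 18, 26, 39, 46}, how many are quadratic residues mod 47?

(5/47) = -1 → non-residue.
(15/47) = -1 → non-residue.
(18/47) = +1 → QR.
(26/47) = -1 → non-residue.
(39/47) = -1 → non-residue.
(46/47) = -1 → non-residue.
Total quadratic residues among the 6: 1.

1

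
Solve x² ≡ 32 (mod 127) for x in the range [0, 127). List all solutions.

Since 127 ≡ 3 (mod 4), a square root of 32 is 32^((127+1)/4) = 32^32 mod 127.
Repeated squaring: 32^2≡8, 32^4≡64, 32^8≡32, 32^16≡8, 32^32≡64 (mod 127).
32^32 = 32^(32) ≡ 64 (mod 127).
Check: 64² = 4096 ≡ 32 (mod 127). The two roots are 63 and 64.

63, 64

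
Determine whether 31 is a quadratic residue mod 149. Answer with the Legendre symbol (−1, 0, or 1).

Euler's criterion: (31/149) ≡ 31^74 (mod 149).
31^2 ≡ 67 (mod 149)
31^4 ≡ 19 (mod 149)
31^8 ≡ 63 (mod 149)
31^16 ≡ 95 (mod 149)
31^32 ≡ 85 (mod 149)
31^64 ≡ 73 (mod 149)
31^74 = 31^(64+8+2) ≡ 1 (mod 149).
Result is 1, so (31/149) = 1.

1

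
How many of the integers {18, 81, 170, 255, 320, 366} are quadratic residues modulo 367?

(18/367) = +1 → QR.
(81/367) = +1 → QR.
(170/367) = +1 → QR.
(255/367) = -1 → non-residue.
(320/367) = -1 → non-residue.
(366/367) = -1 → non-residue.
Total quadratic residues among the 6: 3.

3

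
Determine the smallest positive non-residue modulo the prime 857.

(2/857) = +1, so 2 is a residue.
(3/857) = −1, so 3 is the smallest positive non-residue mod 857.

3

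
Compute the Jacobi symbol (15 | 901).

Reciprocity: 15 ≡ 3 and 901 ≡ 1 (mod 4), so (15/901) = +(901/15).
Reduce top mod 15: now compute (1/15).
Reached (1/15) = 1. Collecting the sign flips along the way, the symbol is +1.

1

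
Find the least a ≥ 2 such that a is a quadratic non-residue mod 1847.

5

(2/1847) = +1, so 2 is a residue.
(3/1847) = +1, so 3 is a residue.
(4/1847) = +1, so 4 is a residue.
(5/1847) = −1, so 5 is the smallest positive non-residue mod 1847.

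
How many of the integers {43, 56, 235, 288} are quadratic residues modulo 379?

(43/379) = -1 → non-residue.
(56/379) = +1 → QR.
(235/379) = -1 → non-residue.
(288/379) = -1 → non-residue.
Total quadratic residues among the 4: 1.

1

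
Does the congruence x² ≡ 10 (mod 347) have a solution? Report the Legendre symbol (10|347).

Pull out 2: since 347 ≡ 3 (mod 8), (2/347) = -1.
Reciprocity: 5 ≡ 1 and 347 ≡ 3 (mod 4), so (5/347) = +(347/5).
Reduce top mod 5: now compute (2/5).
Pull out 2: since 5 ≡ 5 (mod 8), (2/5) = -1.
Reached (1/5) = 1. Collecting the sign flips along the way, the symbol is +1.

1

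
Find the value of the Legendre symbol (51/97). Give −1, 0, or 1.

Euler's criterion: (51/97) ≡ 51^48 (mod 97).
51^2 ≡ 79 (mod 97)
51^4 ≡ 33 (mod 97)
51^8 ≡ 22 (mod 97)
51^16 ≡ 96 (mod 97)
51^32 ≡ 1 (mod 97)
51^48 = 51^(32+16) ≡ 96 (mod 97).
Result is 96 ≡ −1, so (51/97) = −1.

-1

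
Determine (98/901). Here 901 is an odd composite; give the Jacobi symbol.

-1

Pull out 2: since 901 ≡ 5 (mod 8), (2/901) = -1.
Reciprocity: 49 ≡ 1 and 901 ≡ 1 (mod 4), so (49/901) = +(901/49).
Reduce top mod 49: now compute (19/49).
Reciprocity: 19 ≡ 3 and 49 ≡ 1 (mod 4), so (19/49) = +(49/19).
Reduce top mod 19: now compute (11/19).
Reciprocity: 11 ≡ 3 and 19 ≡ 3 (mod 4), so (11/19) = −(19/11).
Reduce top mod 11: now compute (8/11).
Pull out 2^3: since 11 ≡ 3 (mod 8), (2/11) = -1, so (2/11)^3 = -1.
Reached (1/11) = 1. Collecting the sign flips along the way, the symbol is -1.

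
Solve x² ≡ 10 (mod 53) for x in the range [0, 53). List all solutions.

53 ≡ 1 (mod 4), so we find a root by search.
Trying successive values, 13² = 169 ≡ 10 (mod 53). The other root is 53 − 13 = 40.

13, 40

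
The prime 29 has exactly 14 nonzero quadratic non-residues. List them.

Square k = 1,…,14 (k and 29−k give the same square):
1²=1, 2²=4, 3²=9, 4²=16, 5²=25, 6²≡7, 7²≡20, 8²≡6, 9²≡23, 10²≡13, 11²≡5, 12²≡28, 13²≡24, 14²≡22 (mod 29).
The residues are {1, 4, 5, 6, 7, 9, 13, 16, 20, 22, 23, 24, 25, 28}; the non-residues are the remaining 14 nonzero classes.

2,3,8,10,11,12,14,15,17,18,19,21,26,27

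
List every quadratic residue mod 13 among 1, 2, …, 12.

Square k = 1,…,6 (k and 13−k give the same square):
1²=1, 2²=4, 3²=9, 4²≡3, 5²≡12, 6²≡10 (mod 13).
So the quadratic residues mod 13 are {1, 3, 4, 9, 10, 12}.

1 3 4 9 10 12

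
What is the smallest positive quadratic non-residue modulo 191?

(2/191) = +1, so 2 is a residue.
(3/191) = +1, so 3 is a residue.
(4/191) = +1, so 4 is a residue.
(5/191) = +1, so 5 is a residue.
(6/191) = +1, so 6 is a residue.
(7/191) = −1, so 7 is the smallest positive non-residue mod 191.

7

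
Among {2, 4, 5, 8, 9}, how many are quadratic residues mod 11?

3

(2/11) = -1 → non-residue.
(4/11) = +1 → QR.
(5/11) = +1 → QR.
(8/11) = -1 → non-residue.
(9/11) = +1 → QR.
Total quadratic residues among the 5: 3.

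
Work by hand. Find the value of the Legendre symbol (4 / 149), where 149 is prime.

Pull out 2^2: since 149 ≡ 5 (mod 8), (2/149) = -1, so (2/149)^2 = +1.
Reached (1/149) = 1. Collecting the sign flips along the way, the symbol is +1.

1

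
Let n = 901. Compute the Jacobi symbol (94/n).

Pull out 2: since 901 ≡ 5 (mod 8), (2/901) = -1.
Reciprocity: 47 ≡ 3 and 901 ≡ 1 (mod 4), so (47/901) = +(901/47).
Reduce top mod 47: now compute (8/47).
Pull out 2^3: since 47 ≡ 7 (mod 8), (2/47) = +1, so (2/47)^3 = +1.
Reached (1/47) = 1. Collecting the sign flips along the way, the symbol is -1.

-1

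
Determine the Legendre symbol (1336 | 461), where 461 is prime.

Euler's criterion: (1336/461) ≡ 414^230 (mod 461).
414^2 ≡ 365 (mod 461)
414^4 ≡ 457 (mod 461)
414^8 ≡ 16 (mod 461)
414^16 ≡ 256 (mod 461)
414^32 ≡ 74 (mod 461)
414^64 ≡ 405 (mod 461)
414^128 ≡ 370 (mod 461)
414^230 = 414^(128+64+32+4+2) ≡ 460 (mod 461).
Result is 460 ≡ −1, so (1336/461) = −1.

-1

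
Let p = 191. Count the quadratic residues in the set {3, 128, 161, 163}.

(3/191) = +1 → QR.
(128/191) = +1 → QR.
(161/191) = -1 → non-residue.
(163/191) = +1 → QR.
Total quadratic residues among the 4: 3.

3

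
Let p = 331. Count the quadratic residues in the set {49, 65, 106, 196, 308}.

(49/331) = +1 → QR.
(65/331) = -1 → non-residue.
(106/331) = -1 → non-residue.
(196/331) = +1 → QR.
(308/331) = +1 → QR.
Total quadratic residues among the 5: 3.

3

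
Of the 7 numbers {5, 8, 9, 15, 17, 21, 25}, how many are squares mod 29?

(5/29) = +1 → QR.
(8/29) = -1 → non-residue.
(9/29) = +1 → QR.
(15/29) = -1 → non-residue.
(17/29) = -1 → non-residue.
(21/29) = -1 → non-residue.
(25/29) = +1 → QR.
Total quadratic residues among the 7: 3.

3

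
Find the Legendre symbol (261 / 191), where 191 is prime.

Euler's criterion: (261/191) ≡ 70^95 (mod 191).
70^2 ≡ 125 (mod 191)
70^4 ≡ 154 (mod 191)
70^8 ≡ 32 (mod 191)
70^16 ≡ 69 (mod 191)
70^32 ≡ 177 (mod 191)
70^64 ≡ 5 (mod 191)
70^95 = 70^(64+16+8+4+2+1) ≡ 190 (mod 191).
Result is 190 ≡ −1, so (261/191) = −1.

-1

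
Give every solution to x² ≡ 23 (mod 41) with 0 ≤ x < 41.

41 ≡ 1 (mod 4), so we find a root by search.
Trying successive values, 8² = 64 ≡ 23 (mod 41). The other root is 41 − 8 = 33.

8, 33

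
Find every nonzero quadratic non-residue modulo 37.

2 5 6 8 13 14 15 17 18 19 20 22 23 24 29 31 32 35

Square k = 1,…,18 (k and 37−k give the same square):
1²=1, 2²=4, 3²=9, 4²=16, 5²=25, 6²=36, 7²≡12, 8²≡27, 9²≡7, 10²≡26, 11²≡10, 12²≡33, 13²≡21, 14²≡11, 15²≡3, 16²≡34, 17²≡30, 18²≡28 (mod 37).
The residues are {1, 3, 4, 7, 9, 10, 11, 12, 16, 21, 25, 26, 27, 28, 30, 33, 34, 36}; the non-residues are the remaining 18 nonzero classes.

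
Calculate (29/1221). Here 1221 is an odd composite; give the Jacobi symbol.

-1

Reciprocity: 29 ≡ 1 and 1221 ≡ 1 (mod 4), so (29/1221) = +(1221/29).
Reduce top mod 29: now compute (3/29).
Reciprocity: 3 ≡ 3 and 29 ≡ 1 (mod 4), so (3/29) = +(29/3).
Reduce top mod 3: now compute (2/3).
Pull out 2: since 3 ≡ 3 (mod 8), (2/3) = -1.
Reached (1/3) = 1. Collecting the sign flips along the way, the symbol is -1.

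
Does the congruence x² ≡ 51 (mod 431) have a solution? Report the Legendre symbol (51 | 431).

Reciprocity: 51 ≡ 3 and 431 ≡ 3 (mod 4), so (51/431) = −(431/51).
Reduce top mod 51: now compute (23/51).
Reciprocity: 23 ≡ 3 and 51 ≡ 3 (mod 4), so (23/51) = −(51/23).
Reduce top mod 23: now compute (5/23).
Reciprocity: 5 ≡ 1 and 23 ≡ 3 (mod 4), so (5/23) = +(23/5).
Reduce top mod 5: now compute (3/5).
Reciprocity: 3 ≡ 3 and 5 ≡ 1 (mod 4), so (3/5) = +(5/3).
Reduce top mod 3: now compute (2/3).
Pull out 2: since 3 ≡ 3 (mod 8), (2/3) = -1.
Reached (1/3) = 1. Collecting the sign flips along the way, the symbol is -1.

-1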